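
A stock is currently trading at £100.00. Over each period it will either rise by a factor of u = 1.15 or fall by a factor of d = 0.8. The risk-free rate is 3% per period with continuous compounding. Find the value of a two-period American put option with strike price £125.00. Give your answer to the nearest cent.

Risk-neutral probability p = (e^0.03 − 0.8)/(1.15 − 0.8) = 0.2305/0.3500 = 0.6584
Terminal stock prices: S_uu = 132.2, S_ud = 92, S_dd = 64
Terminal payoffs (K − S): max(-7.25, 0) = 0, max(33, 0) = 33, max(61, 0) = 61
Node u (S = 115): continuation = e^(−0.03)·[0.6584·0.0000 + 0.3416·33.0000] = 10.9383; exercise value = 10.0000 ≤ continuation, so V_u = 10.9383
Node d (S = 80): continuation = e^(−0.03)·[0.6584·33.0000 + 0.3416·61.0000] = 41.3057; exercise value = 45.0000 > continuation, so V_d = 45.0000 (exercise)
Node 0 (S = 100): continuation = e^(−0.03)·[0.6584·10.9383 + 0.3416·45.0000] = 21.9053; exercise value = 25.0000 > continuation, so V_0 = 25.0000 (exercise)

£25.00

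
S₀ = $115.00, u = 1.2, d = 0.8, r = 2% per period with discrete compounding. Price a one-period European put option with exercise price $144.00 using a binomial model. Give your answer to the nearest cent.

$26.18

Risk-neutral probability p = (1 + 0.02 − 0.8)/(1.2 − 0.8) = 0.2200/0.4000 = 0.5500
Terminal stock prices: S_u = 138, S_d = 92
Terminal payoffs (K − S): max(6, 0) = 6, max(52, 0) = 52
Node 0 (S = 115): V_0 = 1/1.02·[0.5500·6.0000 + 0.4500·52.0000] = 26.1765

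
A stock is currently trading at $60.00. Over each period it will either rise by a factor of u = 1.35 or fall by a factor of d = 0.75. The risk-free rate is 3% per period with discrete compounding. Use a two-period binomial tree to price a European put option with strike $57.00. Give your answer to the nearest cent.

$6.23

Risk-neutral probability p = (1 + 0.03 − 0.75)/(1.35 − 0.75) = 0.2800/0.6000 = 0.4667
Terminal stock prices: S_uu = 109.4, S_ud = 60.75, S_dd = 33.75
Terminal payoffs (K − S): max(-52.35, 0) = 0, max(-3.75, 0) = 0, max(23.25, 0) = 23.25
Node u (S = 81): V_u = 1/1.03·[0.4667·0.0000 + 0.5333·0.0000] = 0.0000
Node d (S = 45): V_d = 1/1.03·[0.4667·0.0000 + 0.5333·23.2500] = 12.0388
Node 0 (S = 60): V_0 = 1/1.03·[0.4667·0.0000 + 0.5333·12.0388] = 6.2337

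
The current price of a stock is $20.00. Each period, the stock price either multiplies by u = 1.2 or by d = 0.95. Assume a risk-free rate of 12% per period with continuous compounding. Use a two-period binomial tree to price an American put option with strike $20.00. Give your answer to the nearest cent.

$0.26

Risk-neutral probability p = (e^0.12 − 0.95)/(1.2 − 0.95) = 0.1775/0.2500 = 0.7100
Terminal stock prices: S_uu = 28.8, S_ud = 22.8, S_dd = 18.05
Terminal payoffs (K − S): max(-8.8, 0) = 0, max(-2.8, 0) = 0, max(1.95, 0) = 1.95
Node u (S = 24): continuation = e^(−0.12)·[0.7100·0.0000 + 0.2900·0.0000] = 0.0000; exercise value = 0.0000 ≤ continuation, so V_u = 0.0000
Node d (S = 19): continuation = e^(−0.12)·[0.7100·0.0000 + 0.2900·1.9500] = 0.5016; exercise value = 1.0000 > continuation, so V_d = 1.0000 (exercise)
Node 0 (S = 20): continuation = e^(−0.12)·[0.7100·0.0000 + 0.2900·1.0000] = 0.2572; exercise value = 0.0000 ≤ continuation, so V_0 = 0.2572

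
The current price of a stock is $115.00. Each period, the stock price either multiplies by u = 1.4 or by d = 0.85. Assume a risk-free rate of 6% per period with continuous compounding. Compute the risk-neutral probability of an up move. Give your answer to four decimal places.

p = 0.3852

Risk-neutral probability p = (e^0.06 − 0.85)/(1.4 − 0.85) = 0.2118/0.5500 = 0.3852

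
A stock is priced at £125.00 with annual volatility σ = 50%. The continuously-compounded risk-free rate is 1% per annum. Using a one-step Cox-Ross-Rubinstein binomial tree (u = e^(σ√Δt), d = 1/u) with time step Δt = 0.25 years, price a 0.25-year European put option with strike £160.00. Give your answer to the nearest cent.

CRR parameters: u = e^(σ√Δt) = e^(0.5·√0.25) = 1.2840, d = 1/u = 0.7788
Per-period rate: rΔt = 0.01·0.25 = 0.0025, so R = e^0.0025 = 1.0025
Risk-neutral probability p = (e^0.0025 − 0.7788)/(1.2840 − 0.7788) = 0.2237/0.5052 = 0.4428
Terminal stock prices: S_u = 160.5, S_d = 97.35
Terminal payoffs (K − S): max(-0.5032, 0) = 0, max(62.65, 0) = 62.65
Node 0 (S = 125): V_0 = e^(−0.0025)·[0.4428·0.0000 + 0.5572·62.6499] = 34.8227

£34.82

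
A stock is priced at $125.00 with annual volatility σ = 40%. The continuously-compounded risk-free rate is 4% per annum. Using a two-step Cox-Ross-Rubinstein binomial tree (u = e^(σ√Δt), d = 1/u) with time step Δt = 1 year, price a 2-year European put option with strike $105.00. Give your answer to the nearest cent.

$13.59

CRR parameters: u = e^(σ√Δt) = e^(0.4·√1) = 1.4918, d = 1/u = 0.6703
Per-period rate: rΔt = 0.04·1 = 0.04, so R = e^0.04 = 1.0408
Risk-neutral probability p = (e^0.04 − 0.6703)/(1.4918 − 0.6703) = 0.3705/0.8215 = 0.4510
Terminal stock prices: S_uu = 278.2, S_ud = 125, S_dd = 56.17
Terminal payoffs (K − S): max(-173.2, 0) = 0, max(-20, 0) = 0, max(48.83, 0) = 48.83
Node u (S = 186.5): V_u = e^(−0.04)·[0.4510·0.0000 + 0.5490·0.0000] = 0.0000
Node d (S = 83.79): V_d = e^(−0.04)·[0.4510·0.0000 + 0.5490·48.8339] = 25.7590
Node 0 (S = 125): V_0 = e^(−0.04)·[0.4510·0.0000 + 0.5490·25.7590] = 13.5874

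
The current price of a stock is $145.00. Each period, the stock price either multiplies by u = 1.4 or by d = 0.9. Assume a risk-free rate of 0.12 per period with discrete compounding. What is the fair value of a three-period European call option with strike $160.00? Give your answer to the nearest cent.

Risk-neutral probability p = (1 + 0.12 − 0.9)/(1.4 − 0.9) = 0.2200/0.5000 = 0.4400
Terminal stock prices: S_uuu = 397.9, S_uud = 255.8, S_udd = 164.4, S_ddd = 105.7
Terminal payoffs (S − K): max(237.9, 0) = 237.9, max(95.78, 0) = 95.78, max(4.43, 0) = 4.43, max(-54.29, 0) = 0
Node uu (S = 284.2): V_uu = 1/1.12·[0.4400·237.8800 + 0.5600·95.7800] = 141.3429
Node ud (S = 182.7): V_ud = 1/1.12·[0.4400·95.7800 + 0.5600·4.4300] = 39.8429
Node dd (S = 117.5): V_dd = 1/1.12·[0.4400·4.4300 + 0.5600·0.0000] = 1.7404
Node u (S = 203): V_u = 1/1.12·[0.4400·141.3429 + 0.5600·39.8429] = 75.4490
Node d (S = 130.5): V_d = 1/1.12·[0.4400·39.8429 + 0.5600·1.7404] = 16.5227
Node 0 (S = 145): V_0 = 1/1.12·[0.4400·75.4490 + 0.5600·16.5227] = 37.9020

$37.90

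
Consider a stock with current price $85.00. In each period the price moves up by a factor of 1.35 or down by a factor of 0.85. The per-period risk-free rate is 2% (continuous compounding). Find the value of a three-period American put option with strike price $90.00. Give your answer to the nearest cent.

Risk-neutral probability p = (e^0.02 − 0.85)/(1.35 − 0.85) = 0.1702/0.5000 = 0.3404
Terminal stock prices: S_uuu = 209.1, S_uud = 131.7, S_udd = 82.91, S_ddd = 52.2
Terminal payoffs (K − S): max(-119.1, 0) = 0, max(-41.68, 0) = 0, max(7.093, 0) = 7.093, max(37.8, 0) = 37.8
Node uu (S = 154.9): continuation = e^(−0.02)·[0.3404·0.0000 + 0.6596·0.0000] = 0.0000; exercise value = 0.0000 ≤ continuation, so V_uu = 0.0000
Node ud (S = 97.54): continuation = e^(−0.02)·[0.3404·0.0000 + 0.6596·7.0931] = 4.5860; exercise value = 0.0000 ≤ continuation, so V_ud = 4.5860
Node dd (S = 61.41): continuation = e^(−0.02)·[0.3404·7.0931 + 0.6596·37.7994] = 26.8054; exercise value = 28.5875 > continuation, so V_dd = 28.5875 (exercise)
Node u (S = 114.8): continuation = e^(−0.02)·[0.3404·0.0000 + 0.6596·4.5860] = 2.9650; exercise value = 0.0000 ≤ continuation, so V_u = 2.9650
Node d (S = 72.25): continuation = e^(−0.02)·[0.3404·4.5860 + 0.6596·28.5875] = 20.0130; exercise value = 17.7500 ≤ continuation, so V_d = 20.0130
Node 0 (S = 85): continuation = e^(−0.02)·[0.3404·2.9650 + 0.6596·20.0130] = 13.9285; exercise value = 5.0000 ≤ continuation, so V_0 = 13.9285

$13.93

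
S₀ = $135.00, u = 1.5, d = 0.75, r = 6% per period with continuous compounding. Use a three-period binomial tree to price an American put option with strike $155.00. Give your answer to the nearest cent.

$34.44

Risk-neutral probability p = (e^0.06 − 0.75)/(1.5 − 0.75) = 0.3118/0.7500 = 0.4158
Terminal stock prices: S_uuu = 455.6, S_uud = 227.8, S_udd = 113.9, S_ddd = 56.95
Terminal payoffs (K − S): max(-300.6, 0) = 0, max(-72.81, 0) = 0, max(41.09, 0) = 41.09, max(98.05, 0) = 98.05
Node uu (S = 303.8): continuation = e^(−0.06)·[0.4158·0.0000 + 0.5842·0.0000] = 0.0000; exercise value = 0.0000 ≤ continuation, so V_uu = 0.0000
Node ud (S = 151.9): continuation = e^(−0.06)·[0.4158·0.0000 + 0.5842·41.0938] = 22.6096; exercise value = 3.1250 ≤ continuation, so V_ud = 22.6096
Node dd (S = 75.94): continuation = e^(−0.06)·[0.4158·41.0938 + 0.5842·98.0469] = 70.0360; exercise value = 79.0625 > continuation, so V_dd = 79.0625 (exercise)
Node u (S = 202.5): continuation = e^(−0.06)·[0.4158·0.0000 + 0.5842·22.6096] = 12.4397; exercise value = 0.0000 ≤ continuation, so V_u = 12.4397
Node d (S = 101.2): continuation = e^(−0.06)·[0.4158·22.6096 + 0.5842·79.0625] = 52.3531; exercise value = 53.7500 > continuation, so V_d = 53.7500 (exercise)
Node 0 (S = 135): continuation = e^(−0.06)·[0.4158·12.4397 + 0.5842·53.7500] = 34.4440; exercise value = 20.0000 ≤ continuation, so V_0 = 34.4440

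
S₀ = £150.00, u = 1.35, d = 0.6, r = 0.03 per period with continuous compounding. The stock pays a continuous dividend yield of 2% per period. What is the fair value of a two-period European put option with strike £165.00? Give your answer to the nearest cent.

Per-period risk-free factor R = e^0.03 = 1.0305; dividend-adjusted growth = e^(0.03−0.02) = 1.0101.
Risk-neutral probability p = (1.0101 − 0.6)/(1.35 − 0.6) = 0.4101/0.7500 = 0.5467
Terminal stock prices: S_uu = 273.4, S_ud = 121.5, S_dd = 54
Terminal payoffs (K − S): max(-108.4, 0) = 0, max(43.5, 0) = 43.5, max(111, 0) = 111
Node u (S = 202.5): V_u = e^(−0.03)·[0.5467·0.0000 + 0.4533·43.5000] = 19.1344
Node d (S = 90): V_d = e^(−0.03)·[0.5467·43.5000 + 0.4533·111.0000] = 71.9056
Node 0 (S = 150): V_0 = e^(−0.03)·[0.5467·19.1344 + 0.4533·71.9056] = 41.7814

£41.78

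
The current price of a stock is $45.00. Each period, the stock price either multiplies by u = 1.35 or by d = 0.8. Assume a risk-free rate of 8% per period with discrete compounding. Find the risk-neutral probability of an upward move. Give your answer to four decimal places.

p = 0.5091

Risk-neutral probability p = (1 + 0.08 − 0.8)/(1.35 − 0.8) = 0.2800/0.5500 = 0.5091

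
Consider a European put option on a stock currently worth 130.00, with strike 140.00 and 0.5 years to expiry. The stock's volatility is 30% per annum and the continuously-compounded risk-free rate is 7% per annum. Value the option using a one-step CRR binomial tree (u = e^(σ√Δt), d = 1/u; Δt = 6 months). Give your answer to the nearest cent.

CRR parameters: u = e^(σ√Δt) = e^(0.3·√0.5) = 1.2363, d = 1/u = 0.8089
Per-period rate: rΔt = 0.07·0.5 = 0.035, so R = e^0.035 = 1.0356
Risk-neutral probability p = (e^0.035 − 0.8089)/(1.2363 − 0.8089) = 0.2268/0.4275 = 0.5305
Terminal stock prices: S_u = 160.7, S_d = 105.2
Terminal payoffs (K − S): max(-20.72, 0) = 0, max(34.85, 0) = 34.85
Node 0 (S = 130): V_0 = e^(−0.035)·[0.5305·0.0000 + 0.4695·34.8485] = 15.7988

15.80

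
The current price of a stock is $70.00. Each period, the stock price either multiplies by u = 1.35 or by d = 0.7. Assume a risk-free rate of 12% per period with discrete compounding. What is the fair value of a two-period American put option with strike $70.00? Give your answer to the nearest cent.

$7.34

Risk-neutral probability p = (1 + 0.12 − 0.7)/(1.35 − 0.7) = 0.4200/0.6500 = 0.6462
Terminal stock prices: S_uu = 127.6, S_ud = 66.15, S_dd = 34.3
Terminal payoffs (K − S): max(-57.58, 0) = 0, max(3.85, 0) = 3.85, max(35.7, 0) = 35.7
Node u (S = 94.5): continuation = 1/1.12·[0.6462·0.0000 + 0.3538·3.8500] = 1.2163; exercise value = 0.0000 ≤ continuation, so V_u = 1.2163
Node d (S = 49): continuation = 1/1.12·[0.6462·3.8500 + 0.3538·35.7000] = 13.5000; exercise value = 21.0000 > continuation, so V_d = 21.0000 (exercise)
Node 0 (S = 70): continuation = 1/1.12·[0.6462·1.2163 + 0.3538·21.0000] = 7.3364; exercise value = 0.0000 ≤ continuation, so V_0 = 7.3364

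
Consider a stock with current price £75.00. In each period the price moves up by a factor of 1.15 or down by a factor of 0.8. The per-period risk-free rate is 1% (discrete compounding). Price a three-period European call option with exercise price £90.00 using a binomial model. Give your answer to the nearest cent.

Risk-neutral probability p = (1 + 0.01 − 0.8)/(1.15 − 0.8) = 0.2100/0.3500 = 0.6000
Terminal stock prices: S_uuu = 114.1, S_uud = 79.35, S_udd = 55.2, S_ddd = 38.4
Terminal payoffs (S − K): max(24.07, 0) = 24.07, max(-10.65, 0) = 0, max(-34.8, 0) = 0, max(-51.6, 0) = 0
Node uu (S = 99.19): V_uu = 1/1.01·[0.6000·24.0656 + 0.4000·0.0000] = 14.2964
Node ud (S = 69): V_ud = 1/1.01·[0.6000·0.0000 + 0.4000·0.0000] = 0.0000
Node dd (S = 48): V_dd = 1/1.01·[0.6000·0.0000 + 0.4000·0.0000] = 0.0000
Node u (S = 86.25): V_u = 1/1.01·[0.6000·14.2964 + 0.4000·0.0000] = 8.4929
Node d (S = 60): V_d = 1/1.01·[0.6000·0.0000 + 0.4000·0.0000] = 0.0000
Node 0 (S = 75): V_0 = 1/1.01·[0.6000·8.4929 + 0.4000·0.0000] = 5.0453

£5.05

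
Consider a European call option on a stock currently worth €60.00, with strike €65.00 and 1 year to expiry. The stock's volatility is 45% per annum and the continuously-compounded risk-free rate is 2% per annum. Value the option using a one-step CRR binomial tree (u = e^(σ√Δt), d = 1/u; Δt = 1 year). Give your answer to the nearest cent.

€11.72

CRR parameters: u = e^(σ√Δt) = e^(0.45·√1) = 1.5683, d = 1/u = 0.6376
Per-period rate: rΔt = 0.02·1 = 0.02, so R = e^0.02 = 1.0202
Risk-neutral probability p = (e^0.02 − 0.6376)/(1.5683 − 0.6376) = 0.3826/0.9307 = 0.4111
Terminal stock prices: S_u = 94.1, S_d = 38.26
Terminal payoffs (S − K): max(29.1, 0) = 29.1, max(-26.74, 0) = 0
Node 0 (S = 60): V_0 = e^(−0.02)·[0.4111·29.0987 + 0.5889·0.0000] = 11.7247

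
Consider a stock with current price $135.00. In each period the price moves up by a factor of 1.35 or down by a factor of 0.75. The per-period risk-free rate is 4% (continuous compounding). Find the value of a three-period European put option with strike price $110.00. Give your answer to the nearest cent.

Risk-neutral probability p = (e^0.04 − 0.75)/(1.35 − 0.75) = 0.2908/0.6000 = 0.4847
Terminal stock prices: S_uuu = 332.2, S_uud = 184.5, S_udd = 102.5, S_ddd = 56.95
Terminal payoffs (K − S): max(-222.2, 0) = 0, max(-74.53, 0) = 0, max(7.484, 0) = 7.484, max(53.05, 0) = 53.05
Node uu (S = 246): V_uu = e^(−0.04)·[0.4847·0.0000 + 0.5153·0.0000] = 0.0000
Node ud (S = 136.7): V_ud = e^(−0.04)·[0.4847·0.0000 + 0.5153·7.4844] = 3.7056
Node dd (S = 75.94): V_dd = e^(−0.04)·[0.4847·7.4844 + 0.5153·53.0469] = 29.7493
Node u (S = 182.2): V_u = e^(−0.04)·[0.4847·0.0000 + 0.5153·3.7056] = 1.8347
Node d (S = 101.2): V_d = e^(−0.04)·[0.4847·3.7056 + 0.5153·29.7493] = 16.4548
Node 0 (S = 135): V_0 = e^(−0.04)·[0.4847·1.8347 + 0.5153·16.4548] = 9.0013

$9.00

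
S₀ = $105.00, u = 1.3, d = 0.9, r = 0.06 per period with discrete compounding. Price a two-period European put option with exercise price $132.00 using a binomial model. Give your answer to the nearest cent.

$18.95

Risk-neutral probability p = (1 + 0.06 − 0.9)/(1.3 − 0.9) = 0.1600/0.4000 = 0.4000
Terminal stock prices: S_uu = 177.5, S_ud = 122.9, S_dd = 85.05
Terminal payoffs (K − S): max(-45.45, 0) = 0, max(9.15, 0) = 9.15, max(46.95, 0) = 46.95
Node u (S = 136.5): V_u = 1/1.06·[0.4000·0.0000 + 0.6000·9.1500] = 5.1792
Node d (S = 94.5): V_d = 1/1.06·[0.4000·9.1500 + 0.6000·46.9500] = 30.0283
Node 0 (S = 105): V_0 = 1/1.06·[0.4000·5.1792 + 0.6000·30.0283] = 18.9516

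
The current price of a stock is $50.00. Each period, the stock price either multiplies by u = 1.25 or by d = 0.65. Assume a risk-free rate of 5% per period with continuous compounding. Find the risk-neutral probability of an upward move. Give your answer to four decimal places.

Risk-neutral probability p = (e^0.05 − 0.65)/(1.25 − 0.65) = 0.4013/0.6000 = 0.6688

p = 0.6688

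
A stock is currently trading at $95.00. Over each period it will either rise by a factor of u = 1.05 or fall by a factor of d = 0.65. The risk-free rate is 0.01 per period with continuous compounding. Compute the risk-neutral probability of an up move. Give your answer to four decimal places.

Risk-neutral probability p = (e^0.01 − 0.65)/(1.05 − 0.65) = 0.3601/0.4000 = 0.9001

p = 0.9001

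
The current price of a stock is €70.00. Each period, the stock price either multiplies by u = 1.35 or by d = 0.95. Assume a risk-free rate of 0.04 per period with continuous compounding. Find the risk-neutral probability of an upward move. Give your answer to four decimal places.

Risk-neutral probability p = (e^0.04 − 0.95)/(1.35 − 0.95) = 0.0908/0.4000 = 0.2270

p = 0.2270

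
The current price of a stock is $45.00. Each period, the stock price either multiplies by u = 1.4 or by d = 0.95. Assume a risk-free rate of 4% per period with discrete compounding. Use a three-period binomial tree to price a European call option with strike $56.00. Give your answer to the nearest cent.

Risk-neutral probability p = (1 + 0.04 − 0.95)/(1.4 − 0.95) = 0.0900/0.4500 = 0.2000
Terminal stock prices: S_uuu = 123.5, S_uud = 83.79, S_udd = 56.86, S_ddd = 38.58
Terminal payoffs (S − K): max(67.48, 0) = 67.48, max(27.79, 0) = 27.79, max(0.8575, 0) = 0.8575, max(-17.42, 0) = 0
Node uu (S = 88.2): V_uu = 1/1.04·[0.2000·67.4800 + 0.8000·27.7900] = 34.3538
Node ud (S = 59.85): V_ud = 1/1.04·[0.2000·27.7900 + 0.8000·0.8575] = 6.0038
Node dd (S = 40.61): V_dd = 1/1.04·[0.2000·0.8575 + 0.8000·0.0000] = 0.1649
Node u (S = 63): V_u = 1/1.04·[0.2000·34.3538 + 0.8000·6.0038] = 11.2249
Node d (S = 42.75): V_d = 1/1.04·[0.2000·6.0038 + 0.8000·0.1649] = 1.2814
Node 0 (S = 45): V_0 = 1/1.04·[0.2000·11.2249 + 0.8000·1.2814] = 3.1443

$3.14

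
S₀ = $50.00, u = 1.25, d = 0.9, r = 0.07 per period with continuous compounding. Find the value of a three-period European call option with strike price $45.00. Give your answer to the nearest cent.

$14.43

Risk-neutral probability p = (e^0.07 − 0.9)/(1.25 − 0.9) = 0.1725/0.3500 = 0.4929
Terminal stock prices: S_uuu = 97.66, S_uud = 70.31, S_udd = 50.62, S_ddd = 36.45
Terminal payoffs (S − K): max(52.66, 0) = 52.66, max(25.31, 0) = 25.31, max(5.625, 0) = 5.625, max(-8.55, 0) = 0
Node uu (S = 78.12): V_uu = e^(−0.07)·[0.4929·52.6562 + 0.5071·25.3125] = 36.1673
Node ud (S = 56.25): V_ud = e^(−0.07)·[0.4929·25.3125 + 0.5071·5.6250] = 14.2923
Node dd (S = 40.5): V_dd = e^(−0.07)·[0.4929·5.6250 + 0.5071·0.0000] = 2.5850
Node u (S = 62.5): V_u = e^(−0.07)·[0.4929·36.1673 + 0.5071·14.2923] = 23.3789
Node d (S = 45): V_d = e^(−0.07)·[0.4929·14.2923 + 0.5071·2.5850] = 7.7904
Node 0 (S = 50): V_0 = e^(−0.07)·[0.4929·23.3789 + 0.5071·7.7904] = 14.4276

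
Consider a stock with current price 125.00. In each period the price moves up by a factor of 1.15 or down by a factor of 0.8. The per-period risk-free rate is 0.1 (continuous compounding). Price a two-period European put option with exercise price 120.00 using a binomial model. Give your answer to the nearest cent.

Risk-neutral probability p = (e^0.1 − 0.8)/(1.15 − 0.8) = 0.3052/0.3500 = 0.8719
Terminal stock prices: S_uu = 165.3, S_ud = 115, S_dd = 80
Terminal payoffs (K − S): max(-45.31, 0) = 0, max(5, 0) = 5, max(40, 0) = 40
Node u (S = 143.8): V_u = e^(−0.1)·[0.8719·0.0000 + 0.1281·5.0000] = 0.5795
Node d (S = 100): V_d = e^(−0.1)·[0.8719·5.0000 + 0.1281·40.0000] = 8.5805
Node 0 (S = 125): V_0 = e^(−0.1)·[0.8719·0.5795 + 0.1281·8.5805] = 1.4516

1.45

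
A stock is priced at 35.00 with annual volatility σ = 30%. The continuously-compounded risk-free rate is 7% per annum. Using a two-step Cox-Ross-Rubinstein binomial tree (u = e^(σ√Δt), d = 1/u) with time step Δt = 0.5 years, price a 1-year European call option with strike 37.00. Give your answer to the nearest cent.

CRR parameters: u = e^(σ√Δt) = e^(0.3·√0.5) = 1.2363, d = 1/u = 0.8089
Per-period rate: rΔt = 0.07·0.5 = 0.035, so R = e^0.035 = 1.0356
Risk-neutral probability p = (e^0.035 − 0.8089)/(1.2363 − 0.8089) = 0.2268/0.4275 = 0.5305
Terminal stock prices: S_uu = 53.5, S_ud = 35, S_dd = 22.9
Terminal payoffs (S − K): max(16.5, 0) = 16.5, max(-2, 0) = 0, max(-14.1, 0) = 0
Node u (S = 43.27): V_u = e^(−0.035)·[0.5305·16.4963 + 0.4695·0.0000] = 8.4502
Node d (S = 28.31): V_d = e^(−0.035)·[0.5305·0.0000 + 0.4695·0.0000] = 0.0000
Node 0 (S = 35): V_0 = e^(−0.035)·[0.5305·8.4502 + 0.4695·0.0000] = 4.3286

4.33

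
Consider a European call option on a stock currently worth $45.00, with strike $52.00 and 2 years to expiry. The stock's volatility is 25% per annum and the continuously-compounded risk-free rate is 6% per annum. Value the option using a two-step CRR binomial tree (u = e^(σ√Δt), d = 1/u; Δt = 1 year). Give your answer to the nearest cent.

$6.18

CRR parameters: u = e^(σ√Δt) = e^(0.25·√1) = 1.2840, d = 1/u = 0.7788
Per-period rate: rΔt = 0.06·1 = 0.06, so R = e^0.06 = 1.0618
Risk-neutral probability p = (e^0.06 − 0.7788)/(1.2840 − 0.7788) = 0.2830/0.5052 = 0.5602
Terminal stock prices: S_uu = 74.19, S_ud = 45, S_dd = 27.29
Terminal payoffs (S − K): max(22.19, 0) = 22.19, max(-7, 0) = 0, max(-24.71, 0) = 0
Node u (S = 57.78): V_u = e^(−0.06)·[0.5602·22.1925 + 0.4398·0.0000] = 11.7086
Node d (S = 35.05): V_d = e^(−0.06)·[0.5602·0.0000 + 0.4398·0.0000] = 0.0000
Node 0 (S = 45): V_0 = e^(−0.06)·[0.5602·11.7086 + 0.4398·0.0000] = 6.1774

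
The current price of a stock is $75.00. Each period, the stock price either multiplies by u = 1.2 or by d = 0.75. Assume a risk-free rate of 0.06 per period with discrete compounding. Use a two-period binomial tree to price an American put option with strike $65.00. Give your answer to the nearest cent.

Risk-neutral probability p = (1 + 0.06 − 0.75)/(1.2 − 0.75) = 0.3100/0.4500 = 0.6889
Terminal stock prices: S_uu = 108, S_ud = 67.5, S_dd = 42.19
Terminal payoffs (K − S): max(-43, 0) = 0, max(-2.5, 0) = 0, max(22.81, 0) = 22.81
Node u (S = 90): continuation = 1/1.06·[0.6889·0.0000 + 0.3111·0.0000] = 0.0000; exercise value = 0.0000 ≤ continuation, so V_u = 0.0000
Node d (S = 56.25): continuation = 1/1.06·[0.6889·0.0000 + 0.3111·22.8125] = 6.6955; exercise value = 8.7500 > continuation, so V_d = 8.7500 (exercise)
Node 0 (S = 75): continuation = 1/1.06·[0.6889·0.0000 + 0.3111·8.7500] = 2.5681; exercise value = 0.0000 ≤ continuation, so V_0 = 2.5681

$2.57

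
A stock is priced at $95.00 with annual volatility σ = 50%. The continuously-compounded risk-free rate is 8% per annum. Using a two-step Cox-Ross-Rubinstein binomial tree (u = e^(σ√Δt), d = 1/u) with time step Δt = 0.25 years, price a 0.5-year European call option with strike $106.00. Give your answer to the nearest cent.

$11.11

CRR parameters: u = e^(σ√Δt) = e^(0.5·√0.25) = 1.2840, d = 1/u = 0.7788
Per-period rate: rΔt = 0.08·0.25 = 0.02, so R = e^0.02 = 1.0202
Risk-neutral probability p = (e^0.02 − 0.7788)/(1.2840 − 0.7788) = 0.2414/0.5052 = 0.4778
Terminal stock prices: S_uu = 156.6, S_ud = 95, S_dd = 57.62
Terminal payoffs (S − K): max(50.63, 0) = 50.63, max(-11, 0) = 0, max(-48.38, 0) = 0
Node u (S = 122): V_u = e^(−0.02)·[0.4778·50.6285 + 0.5222·0.0000] = 23.7117
Node d (S = 73.99): V_d = e^(−0.02)·[0.4778·0.0000 + 0.5222·0.0000] = 0.0000
Node 0 (S = 95): V_0 = e^(−0.02)·[0.4778·23.7117 + 0.5222·0.0000] = 11.1053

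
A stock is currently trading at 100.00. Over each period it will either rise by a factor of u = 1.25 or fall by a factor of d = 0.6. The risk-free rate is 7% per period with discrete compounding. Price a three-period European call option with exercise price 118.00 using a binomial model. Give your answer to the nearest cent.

23.86

Risk-neutral probability p = (1 + 0.07 − 0.6)/(1.25 − 0.6) = 0.4700/0.6500 = 0.7231
Terminal stock prices: S_uuu = 195.3, S_uud = 93.75, S_udd = 45, S_ddd = 21.6
Terminal payoffs (S − K): max(77.31, 0) = 77.31, max(-24.25, 0) = 0, max(-73, 0) = 0, max(-96.4, 0) = 0
Node uu (S = 156.2): V_uu = 1/1.07·[0.7231·77.3125 + 0.2769·0.0000] = 52.2457
Node ud (S = 75): V_ud = 1/1.07·[0.7231·0.0000 + 0.2769·0.0000] = 0.0000
Node dd (S = 36): V_dd = 1/1.07·[0.7231·0.0000 + 0.2769·0.0000] = 0.0000
Node u (S = 125): V_u = 1/1.07·[0.7231·52.2457 + 0.2769·0.0000] = 35.3062
Node d (S = 60): V_d = 1/1.07·[0.7231·0.0000 + 0.2769·0.0000] = 0.0000
Node 0 (S = 100): V_0 = 1/1.07·[0.7231·35.3062 + 0.2769·0.0000] = 23.8590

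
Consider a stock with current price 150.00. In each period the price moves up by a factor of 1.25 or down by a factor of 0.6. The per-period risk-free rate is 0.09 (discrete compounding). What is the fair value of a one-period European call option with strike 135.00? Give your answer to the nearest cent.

Risk-neutral probability p = (1 + 0.09 − 0.6)/(1.25 − 0.6) = 0.4900/0.6500 = 0.7538
Terminal stock prices: S_u = 187.5, S_d = 90
Terminal payoffs (S − K): max(52.5, 0) = 52.5, max(-45, 0) = 0
Node 0 (S = 150): V_0 = 1/1.09·[0.7538·52.5000 + 0.2462·0.0000] = 36.3091

36.31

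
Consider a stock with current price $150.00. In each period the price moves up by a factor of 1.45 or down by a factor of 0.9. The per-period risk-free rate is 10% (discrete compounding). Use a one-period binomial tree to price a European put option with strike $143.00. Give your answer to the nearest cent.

$4.63

Risk-neutral probability p = (1 + 0.1 − 0.9)/(1.45 − 0.9) = 0.2000/0.5500 = 0.3636
Terminal stock prices: S_u = 217.5, S_d = 135
Terminal payoffs (K − S): max(-74.5, 0) = 0, max(8, 0) = 8
Node 0 (S = 150): V_0 = 1/1.1·[0.3636·0.0000 + 0.6364·8.0000] = 4.6281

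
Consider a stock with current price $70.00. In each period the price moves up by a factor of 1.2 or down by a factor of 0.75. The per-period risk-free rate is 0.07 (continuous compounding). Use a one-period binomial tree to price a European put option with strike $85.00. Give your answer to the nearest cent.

Risk-neutral probability p = (e^0.07 − 0.75)/(1.2 − 0.75) = 0.3225/0.4500 = 0.7167
Terminal stock prices: S_u = 84, S_d = 52.5
Terminal payoffs (K − S): max(1, 0) = 1, max(32.5, 0) = 32.5
Node 0 (S = 70): V_0 = e^(−0.07)·[0.7167·1.0000 + 0.2833·32.5000] = 9.2535

$9.25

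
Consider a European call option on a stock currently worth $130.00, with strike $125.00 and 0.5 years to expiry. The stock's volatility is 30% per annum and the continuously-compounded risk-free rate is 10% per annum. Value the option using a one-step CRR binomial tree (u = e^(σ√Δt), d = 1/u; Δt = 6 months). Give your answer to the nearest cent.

CRR parameters: u = e^(σ√Δt) = e^(0.3·√0.5) = 1.2363, d = 1/u = 0.8089
Per-period rate: rΔt = 0.1·0.5 = 0.05, so R = e^0.05 = 1.0513
Risk-neutral probability p = (e^0.05 − 0.8089)/(1.2363 − 0.8089) = 0.2424/0.4275 = 0.5671
Terminal stock prices: S_u = 160.7, S_d = 105.2
Terminal payoffs (S − K): max(35.72, 0) = 35.72, max(-19.85, 0) = 0
Node 0 (S = 130): V_0 = e^(−0.05)·[0.5671·35.7204 + 0.4329·0.0000] = 19.2695

$19.27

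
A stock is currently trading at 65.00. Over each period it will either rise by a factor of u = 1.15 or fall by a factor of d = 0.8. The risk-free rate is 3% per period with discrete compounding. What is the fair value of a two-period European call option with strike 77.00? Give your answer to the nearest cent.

Risk-neutral probability p = (1 + 0.03 − 0.8)/(1.15 − 0.8) = 0.2300/0.3500 = 0.6571
Terminal stock prices: S_uu = 85.96, S_ud = 59.8, S_dd = 41.6
Terminal payoffs (S − K): max(8.962, 0) = 8.962, max(-17.2, 0) = 0, max(-35.4, 0) = 0
Node u (S = 74.75): V_u = 1/1.03·[0.6571·8.9625 + 0.3429·0.0000] = 5.7181
Node d (S = 52): V_d = 1/1.03·[0.6571·0.0000 + 0.3429·0.0000] = 0.0000
Node 0 (S = 65): V_0 = 1/1.03·[0.6571·5.7181 + 0.3429·0.0000] = 3.6482

3.65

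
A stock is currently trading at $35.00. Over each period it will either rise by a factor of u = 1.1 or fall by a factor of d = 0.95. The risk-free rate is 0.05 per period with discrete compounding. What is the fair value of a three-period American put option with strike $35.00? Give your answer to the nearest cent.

Risk-neutral probability p = (1 + 0.05 − 0.95)/(1.1 − 0.95) = 0.1000/0.1500 = 0.6667
Terminal stock prices: S_uuu = 46.59, S_uud = 40.23, S_udd = 34.75, S_ddd = 30.01
Terminal payoffs (K − S): max(-11.59, 0) = 0, max(-5.233, 0) = 0, max(0.2538, 0) = 0.2538, max(4.992, 0) = 4.992
Node uu (S = 42.35): continuation = 1/1.05·[0.6667·0.0000 + 0.3333·0.0000] = 0.0000; exercise value = 0.0000 ≤ continuation, so V_uu = 0.0000
Node ud (S = 36.57): continuation = 1/1.05·[0.6667·0.0000 + 0.3333·0.2538] = 0.0806; exercise value = 0.0000 ≤ continuation, so V_ud = 0.0806
Node dd (S = 31.59): continuation = 1/1.05·[0.6667·0.2538 + 0.3333·4.9919] = 1.7458; exercise value = 3.4125 > continuation, so V_dd = 3.4125 (exercise)
Node u (S = 38.5): continuation = 1/1.05·[0.6667·0.0000 + 0.3333·0.0806] = 0.0256; exercise value = 0.0000 ≤ continuation, so V_u = 0.0256
Node d (S = 33.25): continuation = 1/1.05·[0.6667·0.0806 + 0.3333·3.4125] = 1.1345; exercise value = 1.7500 > continuation, so V_d = 1.7500 (exercise)
Node 0 (S = 35): continuation = 1/1.05·[0.6667·0.0256 + 0.3333·1.7500] = 0.5718; exercise value = 0.0000 ≤ continuation, so V_0 = 0.5718

$0.57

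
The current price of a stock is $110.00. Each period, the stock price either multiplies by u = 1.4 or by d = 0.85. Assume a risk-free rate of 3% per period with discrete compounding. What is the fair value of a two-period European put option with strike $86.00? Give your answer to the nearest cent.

Risk-neutral probability p = (1 + 0.03 − 0.85)/(1.4 − 0.85) = 0.1800/0.5500 = 0.3273
Terminal stock prices: S_uu = 215.6, S_ud = 130.9, S_dd = 79.47
Terminal payoffs (K − S): max(-129.6, 0) = 0, max(-44.9, 0) = 0, max(6.525, 0) = 6.525
Node u (S = 154): V_u = 1/1.03·[0.3273·0.0000 + 0.6727·0.0000] = 0.0000
Node d (S = 93.5): V_d = 1/1.03·[0.3273·0.0000 + 0.6727·6.5250] = 4.2617
Node 0 (S = 110): V_0 = 1/1.03·[0.3273·0.0000 + 0.6727·4.2617] = 2.7835

$2.78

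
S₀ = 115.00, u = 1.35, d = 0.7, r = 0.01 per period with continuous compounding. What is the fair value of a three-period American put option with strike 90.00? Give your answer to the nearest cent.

Risk-neutral probability p = (e^0.01 − 0.7)/(1.35 − 0.7) = 0.3101/0.6500 = 0.4770
Terminal stock prices: S_uuu = 282.9, S_uud = 146.7, S_udd = 76.07, S_ddd = 39.44
Terminal payoffs (K − S): max(-192.9, 0) = 0, max(-56.71, 0) = 0, max(13.93, 0) = 13.93, max(50.56, 0) = 50.56
Node uu (S = 209.6): continuation = e^(−0.01)·[0.4770·0.0000 + 0.5230·0.0000] = 0.0000; exercise value = 0.0000 ≤ continuation, so V_uu = 0.0000
Node ud (S = 108.7): continuation = e^(−0.01)·[0.4770·0.0000 + 0.5230·13.9275] = 7.2116; exercise value = 0.0000 ≤ continuation, so V_ud = 7.2116
Node dd (S = 56.35): continuation = e^(−0.01)·[0.4770·13.9275 + 0.5230·50.5550] = 32.7545; exercise value = 33.6500 > continuation, so V_dd = 33.6500 (exercise)
Node u (S = 155.2): continuation = e^(−0.01)·[0.4770·0.0000 + 0.5230·7.2116] = 3.7341; exercise value = 0.0000 ≤ continuation, so V_u = 3.7341
Node d (S = 80.5): continuation = e^(−0.01)·[0.4770·7.2116 + 0.5230·33.6500] = 20.8295; exercise value = 9.5000 ≤ continuation, so V_d = 20.8295
Node 0 (S = 115): continuation = e^(−0.01)·[0.4770·3.7341 + 0.5230·20.8295] = 12.5489; exercise value = 0.0000 ≤ continuation, so V_0 = 12.5489

12.55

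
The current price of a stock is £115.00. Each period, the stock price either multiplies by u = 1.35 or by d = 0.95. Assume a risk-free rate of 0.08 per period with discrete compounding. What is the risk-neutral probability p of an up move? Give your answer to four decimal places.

Risk-neutral probability p = (1 + 0.08 − 0.95)/(1.35 − 0.95) = 0.1300/0.4000 = 0.3250

p = 0.3250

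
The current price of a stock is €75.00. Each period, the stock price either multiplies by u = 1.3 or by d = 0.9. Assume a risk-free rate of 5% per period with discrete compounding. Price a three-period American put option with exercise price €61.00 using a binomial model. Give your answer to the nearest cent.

€1.33

Risk-neutral probability p = (1 + 0.05 − 0.9)/(1.3 − 0.9) = 0.1500/0.4000 = 0.3750
Terminal stock prices: S_uuu = 164.8, S_uud = 114.1, S_udd = 78.98, S_ddd = 54.68
Terminal payoffs (K − S): max(-103.8, 0) = 0, max(-53.08, 0) = 0, max(-17.98, 0) = 0, max(6.325, 0) = 6.325
Node uu (S = 126.8): continuation = 1/1.05·[0.3750·0.0000 + 0.6250·0.0000] = 0.0000; exercise value = 0.0000 ≤ continuation, so V_uu = 0.0000
Node ud (S = 87.75): continuation = 1/1.05·[0.3750·0.0000 + 0.6250·0.0000] = 0.0000; exercise value = 0.0000 ≤ continuation, so V_ud = 0.0000
Node dd (S = 60.75): continuation = 1/1.05·[0.3750·0.0000 + 0.6250·6.3250] = 3.7649; exercise value = 0.2500 ≤ continuation, so V_dd = 3.7649
Node u (S = 97.5): continuation = 1/1.05·[0.3750·0.0000 + 0.6250·0.0000] = 0.0000; exercise value = 0.0000 ≤ continuation, so V_u = 0.0000
Node d (S = 67.5): continuation = 1/1.05·[0.3750·0.0000 + 0.6250·3.7649] = 2.2410; exercise value = 0.0000 ≤ continuation, so V_d = 2.2410
Node 0 (S = 75): continuation = 1/1.05·[0.3750·0.0000 + 0.6250·2.2410] = 1.3339; exercise value = 0.0000 ≤ continuation, so V_0 = 1.3339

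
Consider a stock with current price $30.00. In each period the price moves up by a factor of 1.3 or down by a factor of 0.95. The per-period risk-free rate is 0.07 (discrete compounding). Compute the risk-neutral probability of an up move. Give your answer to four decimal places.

p = 0.3429

Risk-neutral probability p = (1 + 0.07 − 0.95)/(1.3 − 0.95) = 0.1200/0.3500 = 0.3429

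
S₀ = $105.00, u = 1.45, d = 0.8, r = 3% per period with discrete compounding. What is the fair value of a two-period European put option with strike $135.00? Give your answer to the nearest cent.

$32.37

Risk-neutral probability p = (1 + 0.03 − 0.8)/(1.45 − 0.8) = 0.2300/0.6500 = 0.3538
Terminal stock prices: S_uu = 220.8, S_ud = 121.8, S_dd = 67.2
Terminal payoffs (K − S): max(-85.76, 0) = 0, max(13.2, 0) = 13.2, max(67.8, 0) = 67.8
Node u (S = 152.2): V_u = 1/1.03·[0.3538·0.0000 + 0.6462·13.2000] = 8.2808
Node d (S = 84): V_d = 1/1.03·[0.3538·13.2000 + 0.6462·67.8000] = 47.0680
Node 0 (S = 105): V_0 = 1/1.03·[0.3538·8.2808 + 0.6462·47.0680] = 32.3721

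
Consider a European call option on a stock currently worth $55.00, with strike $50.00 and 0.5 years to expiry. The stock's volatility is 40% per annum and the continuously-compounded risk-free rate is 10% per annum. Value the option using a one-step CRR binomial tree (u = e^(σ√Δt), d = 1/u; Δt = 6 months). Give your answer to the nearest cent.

CRR parameters: u = e^(σ√Δt) = e^(0.4·√0.5) = 1.3269, d = 1/u = 0.7536
Per-period rate: rΔt = 0.1·0.5 = 0.05, so R = e^0.05 = 1.0513
Risk-neutral probability p = (e^0.05 − 0.7536)/(1.3269 − 0.7536) = 0.2976/0.5733 = 0.5192
Terminal stock prices: S_u = 72.98, S_d = 41.45
Terminal payoffs (S − K): max(22.98, 0) = 22.98, max(-8.55, 0) = 0
Node 0 (S = 55): V_0 = e^(−0.05)·[0.5192·22.9793 + 0.4808·0.0000] = 11.3489

$11.35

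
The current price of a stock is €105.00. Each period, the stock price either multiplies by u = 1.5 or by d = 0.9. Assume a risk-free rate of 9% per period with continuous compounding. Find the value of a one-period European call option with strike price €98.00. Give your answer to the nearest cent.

€17.60

Risk-neutral probability p = (e^0.09 − 0.9)/(1.5 − 0.9) = 0.1942/0.6000 = 0.3236
Terminal stock prices: S_u = 157.5, S_d = 94.5
Terminal payoffs (S − K): max(59.5, 0) = 59.5, max(-3.5, 0) = 0
Node 0 (S = 105): V_0 = e^(−0.09)·[0.3236·59.5000 + 0.6764·0.0000] = 17.5983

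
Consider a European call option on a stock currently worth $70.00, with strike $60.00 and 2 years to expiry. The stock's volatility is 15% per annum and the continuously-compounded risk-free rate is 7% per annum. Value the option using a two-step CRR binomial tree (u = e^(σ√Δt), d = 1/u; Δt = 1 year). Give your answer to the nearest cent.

CRR parameters: u = e^(σ√Δt) = e^(0.15·√1) = 1.1618, d = 1/u = 0.8607
Per-period rate: rΔt = 0.07·1 = 0.07, so R = e^0.07 = 1.0725
Risk-neutral probability p = (e^0.07 − 0.8607)/(1.1618 − 0.8607) = 0.2118/0.3011 = 0.7034
Terminal stock prices: S_uu = 94.49, S_ud = 70, S_dd = 51.86
Terminal payoffs (S − K): max(34.49, 0) = 34.49, max(10, 0) = 10, max(-8.143, 0) = 0
Node u (S = 81.33): V_u = e^(−0.07)·[0.7034·34.4901 + 0.2966·10.0000] = 25.3848
Node d (S = 60.25): V_d = e^(−0.07)·[0.7034·10.0000 + 0.2966·0.0000] = 6.5581
Node 0 (S = 70): V_0 = e^(−0.07)·[0.7034·25.3848 + 0.2966·6.5581] = 18.4614

$18.46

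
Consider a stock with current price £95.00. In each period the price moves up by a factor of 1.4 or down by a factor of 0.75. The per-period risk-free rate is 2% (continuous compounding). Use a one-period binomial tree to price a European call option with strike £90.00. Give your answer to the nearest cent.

Risk-neutral probability p = (e^0.02 − 0.75)/(1.4 − 0.75) = 0.2702/0.6500 = 0.4157
Terminal stock prices: S_u = 133, S_d = 71.25
Terminal payoffs (S − K): max(43, 0) = 43, max(-18.75, 0) = 0
Node 0 (S = 95): V_0 = e^(−0.02)·[0.4157·43.0000 + 0.5843·0.0000] = 17.5209

£17.52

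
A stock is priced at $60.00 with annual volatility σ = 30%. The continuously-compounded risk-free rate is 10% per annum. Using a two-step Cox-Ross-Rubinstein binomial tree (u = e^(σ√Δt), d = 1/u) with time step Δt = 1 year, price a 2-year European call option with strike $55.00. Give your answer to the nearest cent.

CRR parameters: u = e^(σ√Δt) = e^(0.3·√1) = 1.3499, d = 1/u = 0.7408
Per-period rate: rΔt = 0.1·1 = 0.1, so R = e^0.1 = 1.1052
Risk-neutral probability p = (e^0.1 − 0.7408)/(1.3499 − 0.7408) = 0.3644/0.6090 = 0.5982
Terminal stock prices: S_uu = 109.3, S_ud = 60, S_dd = 32.93
Terminal payoffs (S − K): max(54.33, 0) = 54.33, max(5, 0) = 5, max(-22.07, 0) = 0
Node u (S = 80.99): V_u = e^(−0.1)·[0.5982·54.3271 + 0.4018·5.0000] = 31.2255
Node d (S = 44.45): V_d = e^(−0.1)·[0.5982·5.0000 + 0.4018·0.0000] = 2.7066
Node 0 (S = 60): V_0 = e^(−0.1)·[0.5982·31.2255 + 0.4018·2.7066] = 17.8866

$17.89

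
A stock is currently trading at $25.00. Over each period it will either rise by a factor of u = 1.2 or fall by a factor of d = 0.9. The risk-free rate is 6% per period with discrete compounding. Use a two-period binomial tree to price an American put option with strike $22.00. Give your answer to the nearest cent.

Risk-neutral probability p = (1 + 0.06 − 0.9)/(1.2 − 0.9) = 0.1600/0.3000 = 0.5333
Terminal stock prices: S_uu = 36, S_ud = 27, S_dd = 20.25
Terminal payoffs (K − S): max(-14, 0) = 0, max(-5, 0) = 0, max(1.75, 0) = 1.75
Node u (S = 30): continuation = 1/1.06·[0.5333·0.0000 + 0.4667·0.0000] = 0.0000; exercise value = 0.0000 ≤ continuation, so V_u = 0.0000
Node d (S = 22.5): continuation = 1/1.06·[0.5333·0.0000 + 0.4667·1.7500] = 0.7704; exercise value = 0.0000 ≤ continuation, so V_d = 0.7704
Node 0 (S = 25): continuation = 1/1.06·[0.5333·0.0000 + 0.4667·0.7704] = 0.3392; exercise value = 0.0000 ≤ continuation, so V_0 = 0.3392

$0.34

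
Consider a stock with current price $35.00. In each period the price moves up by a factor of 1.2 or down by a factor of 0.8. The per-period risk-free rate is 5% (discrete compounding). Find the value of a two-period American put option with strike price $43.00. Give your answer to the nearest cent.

$8.00

Risk-neutral probability p = (1 + 0.05 − 0.8)/(1.2 − 0.8) = 0.2500/0.4000 = 0.6250
Terminal stock prices: S_uu = 50.4, S_ud = 33.6, S_dd = 22.4
Terminal payoffs (K − S): max(-7.4, 0) = 0, max(9.4, 0) = 9.4, max(20.6, 0) = 20.6
Node u (S = 42): continuation = 1/1.05·[0.6250·0.0000 + 0.3750·9.4000] = 3.3571; exercise value = 1.0000 ≤ continuation, so V_u = 3.3571
Node d (S = 28): continuation = 1/1.05·[0.6250·9.4000 + 0.3750·20.6000] = 12.9524; exercise value = 15.0000 > continuation, so V_d = 15.0000 (exercise)
Node 0 (S = 35): continuation = 1/1.05·[0.6250·3.3571 + 0.3750·15.0000] = 7.3554; exercise value = 8.0000 > continuation, so V_0 = 8.0000 (exercise)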